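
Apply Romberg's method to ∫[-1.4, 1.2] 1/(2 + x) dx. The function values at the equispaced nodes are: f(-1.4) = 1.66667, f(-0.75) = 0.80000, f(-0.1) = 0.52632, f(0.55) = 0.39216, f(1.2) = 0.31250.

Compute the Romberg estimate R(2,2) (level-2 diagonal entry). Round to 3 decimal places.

R(0,0) (trapezoid, 1 panel, h=2.6000): 2.57292
R(1,0) (trapezoid, 2 panels, h=1.3000): 1.97068
R(2,0) (trapezoid, 4 panels, h=0.6500): 1.76024
R(1,1) = 1.97068 + (1.97068 − 2.57292)/3 = 1.76993
R(2,1) = 1.76024 + (1.76024 − 1.97068)/3 = 1.69009
R(2,2) = 1.69009 + (1.69009 − 1.76993)/15 = 1.68477

1.685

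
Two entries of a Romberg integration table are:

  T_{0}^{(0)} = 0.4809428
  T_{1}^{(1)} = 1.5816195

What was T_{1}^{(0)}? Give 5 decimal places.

1.30645

From T_{1}^{(1)} = (4·T_{1}^{(0)} − T_{0}^{(0)})/3, solve for T_{1}^{(0)}:
4·T_{1}^{(0)} = 3·1.5816195 + 0.4809428 = 5.2258013
T_{1}^{(0)} = 1.3064503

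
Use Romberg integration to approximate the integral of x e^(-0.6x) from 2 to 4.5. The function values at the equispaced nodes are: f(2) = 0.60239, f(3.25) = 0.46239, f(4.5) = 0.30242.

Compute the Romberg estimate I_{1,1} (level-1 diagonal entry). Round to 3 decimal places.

1.148

I_{0,0} (trapezoid, 1 panel, h=2.5000): 1.13101
I_{1,0} (trapezoid, 2 panels, h=1.2500): 1.14349
I_{1,1} = 1.14349 + (1.14349 − 1.13101)/3 = 1.14765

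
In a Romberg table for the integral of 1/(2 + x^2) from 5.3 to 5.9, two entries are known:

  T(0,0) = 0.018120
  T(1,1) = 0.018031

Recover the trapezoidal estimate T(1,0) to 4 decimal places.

0.0181

From T(1,1) = (4·T(1,0) − T(0,0))/3, solve for T(1,0):
4·T(1,0) = 3·0.018031 + 0.018120 = 0.072213
T(1,0) = 0.018053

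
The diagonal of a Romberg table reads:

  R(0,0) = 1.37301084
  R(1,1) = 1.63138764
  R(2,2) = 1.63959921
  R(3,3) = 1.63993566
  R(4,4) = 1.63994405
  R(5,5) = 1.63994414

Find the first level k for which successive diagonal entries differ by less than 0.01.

|R(1,1) − R(0,0)| = 0.25837680 ≥ 0.01
|R(2,2) − R(1,1)| = 0.00821157 < 0.01

k = 2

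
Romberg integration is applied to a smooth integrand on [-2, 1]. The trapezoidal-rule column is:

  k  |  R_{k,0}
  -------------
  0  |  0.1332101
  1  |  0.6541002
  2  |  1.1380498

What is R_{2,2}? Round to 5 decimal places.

1.33081

Richardson extrapolation on the trapezoidal column (denominator 4−1=3):
R_{1,1} = (4·0.6541002 − 0.1332101) / 3 = 0.8277302
R_{2,1} = (4·1.1380498 − 0.6541002) / 3 = 1.2993663
R_{2,2} = (16·1.2993663 − 0.8277302) / 15 = 1.3308087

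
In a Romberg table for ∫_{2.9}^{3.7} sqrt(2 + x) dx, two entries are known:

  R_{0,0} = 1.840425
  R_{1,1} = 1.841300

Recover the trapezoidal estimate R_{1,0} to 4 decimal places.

From R_{1,1} = (4·R_{1,0} − R_{0,0})/3, solve for R_{1,0}:
4·R_{1,0} = 3·1.841300 + 1.840425 = 7.364325
R_{1,0} = 1.841081

1.8411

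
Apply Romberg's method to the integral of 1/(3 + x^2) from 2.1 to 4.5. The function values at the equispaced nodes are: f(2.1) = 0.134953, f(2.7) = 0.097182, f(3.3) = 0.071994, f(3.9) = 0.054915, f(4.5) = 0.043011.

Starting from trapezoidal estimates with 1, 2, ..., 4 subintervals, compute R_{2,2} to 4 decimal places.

R_{0,0} (trapezoid, 1 panel, h=2.4000): 0.213557
R_{1,0} (trapezoid, 2 panels, h=1.2000): 0.193171
R_{2,0} (trapezoid, 4 panels, h=0.6000): 0.187844
R_{1,1} = 0.193171 + (0.193171 − 0.213557)/3 = 0.186376
R_{2,1} = 0.187844 + (0.187844 − 0.193171)/3 = 0.186068
R_{2,2} = 0.186068 + (0.186068 − 0.186376)/15 = 0.186047

0.1860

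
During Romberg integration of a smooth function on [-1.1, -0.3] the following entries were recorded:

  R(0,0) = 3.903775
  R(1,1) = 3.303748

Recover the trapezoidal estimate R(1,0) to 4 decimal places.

From R(1,1) = (4·R(1,0) − R(0,0))/3, solve for R(1,0):
4·R(1,0) = 3·3.303748 + 3.903775 = 13.815019
R(1,0) = 3.453755

3.4538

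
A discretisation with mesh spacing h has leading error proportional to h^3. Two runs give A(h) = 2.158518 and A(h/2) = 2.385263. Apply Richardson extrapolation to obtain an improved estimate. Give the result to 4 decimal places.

Extrapolated value = (8·A(h/2) − A(h)) / (8 − 1)
= (8·2.385263 − 2.158518) / 7
= 16.923586 / 7 = 2.417655

2.4177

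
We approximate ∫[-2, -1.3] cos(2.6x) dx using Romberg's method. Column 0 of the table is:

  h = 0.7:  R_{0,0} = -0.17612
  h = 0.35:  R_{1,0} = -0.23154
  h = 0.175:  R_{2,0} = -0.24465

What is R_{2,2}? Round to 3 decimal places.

-0.249

R_{1,1} = -0.23154 + (-0.23154 − (-0.17612))/3 = -0.25001
R_{2,1} = -0.24465 + (-0.24465 − (-0.23154))/3 = -0.24902
R_{2,2} = (16·(-0.24902) − (-0.25001)) / 15 = -0.24895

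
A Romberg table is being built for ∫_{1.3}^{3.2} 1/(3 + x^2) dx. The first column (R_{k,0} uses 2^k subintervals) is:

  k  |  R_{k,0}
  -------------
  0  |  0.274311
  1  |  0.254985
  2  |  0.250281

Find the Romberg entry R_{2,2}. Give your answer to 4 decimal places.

Richardson extrapolation on the trapezoidal column (denominator 4−1=3):
R_{1,1} = 0.254985 + (0.254985 − 0.274311)/3 = 0.248543
R_{2,1} = 0.250281 + (0.250281 − 0.254985)/3 = 0.248713
R_{2,2} = 0.248713 + (0.248713 − 0.248543)/15 = 0.248724

0.2487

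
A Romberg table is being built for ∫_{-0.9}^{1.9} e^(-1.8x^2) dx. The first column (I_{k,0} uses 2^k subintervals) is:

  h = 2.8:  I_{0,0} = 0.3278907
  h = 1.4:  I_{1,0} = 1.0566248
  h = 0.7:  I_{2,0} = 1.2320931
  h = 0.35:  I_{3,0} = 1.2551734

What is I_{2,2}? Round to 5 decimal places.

I_{1,1} = 1.0566248 + (1.0566248 − 0.3278907)/3 = 1.2995362
I_{2,1} = 1.2320931 + (1.2320931 − 1.0566248)/3 = 1.2905825
I_{2,2} = 1.2905825 + (1.2905825 − 1.2995362)/15 = 1.2899856

1.28999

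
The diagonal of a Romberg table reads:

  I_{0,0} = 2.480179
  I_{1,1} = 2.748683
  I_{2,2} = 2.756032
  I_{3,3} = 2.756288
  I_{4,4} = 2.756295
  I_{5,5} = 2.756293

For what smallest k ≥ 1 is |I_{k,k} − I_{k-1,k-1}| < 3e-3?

k = 3

|I_{1,1} − I_{0,0}| = 0.268504 ≥ 3e-3
|I_{2,2} − I_{1,1}| = 0.007349 ≥ 3e-3
|I_{3,3} − I_{2,2}| = 0.000256 < 3e-3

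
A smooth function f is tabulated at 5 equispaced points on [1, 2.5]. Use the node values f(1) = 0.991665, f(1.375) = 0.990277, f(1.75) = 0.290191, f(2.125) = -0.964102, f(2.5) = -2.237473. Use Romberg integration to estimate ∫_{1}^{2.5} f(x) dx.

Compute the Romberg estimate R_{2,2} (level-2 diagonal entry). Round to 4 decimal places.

R_{0,0} (trapezoid, 1 panel, h=1.5000): -0.934356
R_{1,0} (trapezoid, 2 panels, h=0.7500): -0.249535
R_{2,0} (trapezoid, 4 panels, h=0.3750): -0.114952
R_{1,1} = -0.249535 + (-0.249535 − (-0.934356))/3 = -0.021261
R_{2,1} = -0.114952 + (-0.114952 − (-0.249535))/3 = -0.070091
R_{2,2} = -0.070091 + (-0.070091 − (-0.021261))/15 = -0.073346

-0.0733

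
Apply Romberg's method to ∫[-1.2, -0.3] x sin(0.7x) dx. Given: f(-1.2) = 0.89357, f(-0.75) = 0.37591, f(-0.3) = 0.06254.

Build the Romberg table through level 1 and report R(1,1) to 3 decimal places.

R(0,0) (trapezoid, 1 panel, h=0.9000): 0.43025
R(1,0) (trapezoid, 2 panels, h=0.4500): 0.38428
R(1,1) = 0.38428 + (0.38428 − 0.43025)/3 = 0.36896

0.369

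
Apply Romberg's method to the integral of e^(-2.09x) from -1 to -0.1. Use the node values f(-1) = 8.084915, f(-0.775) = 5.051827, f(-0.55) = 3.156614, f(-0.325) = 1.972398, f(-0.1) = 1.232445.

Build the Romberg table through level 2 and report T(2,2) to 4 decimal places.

3.2788

T(0,0) (trapezoid, 1 panel, h=0.9000): 4.192812
T(1,0) (trapezoid, 2 panels, h=0.4500): 3.516882
T(2,0) (trapezoid, 4 panels, h=0.2250): 3.338892
T(1,1) = 3.516882 + (3.516882 − 4.192812)/3 = 3.291572
T(2,1) = 3.338892 + (3.338892 − 3.516882)/3 = 3.279562
T(2,2) = 3.279562 + (3.279562 − 3.291572)/15 = 3.278761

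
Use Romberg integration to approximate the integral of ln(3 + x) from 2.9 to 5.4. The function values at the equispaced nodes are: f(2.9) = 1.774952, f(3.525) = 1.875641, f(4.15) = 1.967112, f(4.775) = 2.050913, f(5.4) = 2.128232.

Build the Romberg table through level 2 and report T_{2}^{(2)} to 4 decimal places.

T_{0}^{(0)} (trapezoid, 1 panel, h=2.5000): 4.878980
T_{1}^{(0)} (trapezoid, 2 panels, h=1.2500): 4.898380
T_{2}^{(0)} (trapezoid, 4 panels, h=0.6250): 4.903286
T_{1}^{(1)} = 4.898380 + (4.898380 − 4.878980)/3 = 4.904847
T_{2}^{(1)} = 4.903286 + (4.903286 − 4.898380)/3 = 4.904921
T_{2}^{(2)} = 4.904921 + (4.904921 − 4.904847)/15 = 4.904926

4.9049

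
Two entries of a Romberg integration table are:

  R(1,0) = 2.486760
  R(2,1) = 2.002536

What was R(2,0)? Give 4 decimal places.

From R(2,1) = (4·R(2,0) − R(1,0))/3, solve for R(2,0):
4·R(2,0) = 3·2.002536 + 2.486760 = 8.494368
R(2,0) = 2.123592

2.1236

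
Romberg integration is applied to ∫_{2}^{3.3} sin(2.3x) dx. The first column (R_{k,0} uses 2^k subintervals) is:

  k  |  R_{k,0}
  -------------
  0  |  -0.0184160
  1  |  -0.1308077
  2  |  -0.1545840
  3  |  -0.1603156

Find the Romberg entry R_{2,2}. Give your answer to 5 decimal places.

Richardson extrapolation on the trapezoidal column (denominator 4−1=3):
R_{1,1} = (4·(-0.1308077) − (-0.0184160)) / 3 = -0.1682716
R_{2,1} = -0.1545840 + (-0.1545840 − (-0.1308077))/3 = -0.1625094
R_{2,2} = -0.1625094 + (-0.1625094 − (-0.1682716))/15 = -0.1621253
(Column j=1 coincides with Simpson's rule on the same nodes.)

-0.16213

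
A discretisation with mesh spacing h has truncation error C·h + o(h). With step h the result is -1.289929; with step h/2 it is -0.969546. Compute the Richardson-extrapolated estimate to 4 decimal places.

-0.6492

Extrapolated value = (2·A(h/2) − A(h)) / (2 − 1)
= (2·(-0.969546) − (-1.289929)) / 1
= -0.649163 / 1 = -0.649163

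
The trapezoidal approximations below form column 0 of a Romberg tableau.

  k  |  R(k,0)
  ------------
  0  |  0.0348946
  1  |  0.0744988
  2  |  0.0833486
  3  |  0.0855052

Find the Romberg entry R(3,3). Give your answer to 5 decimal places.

0.08622

Richardson extrapolation on the trapezoidal column (denominator 4−1=3):
R(1,1) = (4·0.0744988 − 0.0348946) / 3 = 0.0877002
R(2,1) = 0.0833486 + (0.0833486 − 0.0744988)/3 = 0.0862985
R(3,1) = 0.0855052 + (0.0855052 − 0.0833486)/3 = 0.0862241
R(2,2) = (16·0.0862985 − 0.0877002) / 15 = 0.0862051
R(3,2) = 0.0862241 + (0.0862241 − 0.0862985)/15 = 0.0862191
R(3,3) = 0.0862191 + (0.0862191 − 0.0862051)/63 = 0.0862193
(Column j=1 coincides with Simpson's rule on the same nodes.)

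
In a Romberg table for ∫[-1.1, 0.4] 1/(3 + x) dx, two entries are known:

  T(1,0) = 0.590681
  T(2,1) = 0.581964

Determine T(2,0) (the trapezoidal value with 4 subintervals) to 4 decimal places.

0.5841

From T(2,1) = (4·T(2,0) − T(1,0))/3, solve for T(2,0):
4·T(2,0) = 3·0.581964 + 0.590681 = 2.336573
T(2,0) = 0.584143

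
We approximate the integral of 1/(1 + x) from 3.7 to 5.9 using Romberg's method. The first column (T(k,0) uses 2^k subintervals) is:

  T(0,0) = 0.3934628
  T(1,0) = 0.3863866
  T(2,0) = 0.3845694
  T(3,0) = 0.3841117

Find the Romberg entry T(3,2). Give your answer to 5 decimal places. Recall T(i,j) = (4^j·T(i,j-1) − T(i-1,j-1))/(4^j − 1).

0.38396

T(2,1) = (4·0.3845694 − 0.3863866) / 3 = 0.3839637
T(3,1) = (4·0.3841117 − 0.3845694) / 3 = 0.3839591
T(3,2) = (16·0.3839591 − 0.3839637) / 15 = 0.3839588
(Column j=1 coincides with Simpson's rule on the same nodes.)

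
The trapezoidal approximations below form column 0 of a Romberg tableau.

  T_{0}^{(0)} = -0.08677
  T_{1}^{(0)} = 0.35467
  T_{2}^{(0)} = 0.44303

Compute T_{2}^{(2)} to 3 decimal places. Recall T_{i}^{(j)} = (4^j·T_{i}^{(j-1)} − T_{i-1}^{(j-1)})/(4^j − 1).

0.471

T_{1}^{(1)} = (4·0.35467 − (-0.08677)) / 3 = 0.50182
T_{2}^{(1)} = 0.44303 + (0.44303 − 0.35467)/3 = 0.47248
T_{2}^{(2)} = 0.47248 + (0.47248 − 0.50182)/15 = 0.47052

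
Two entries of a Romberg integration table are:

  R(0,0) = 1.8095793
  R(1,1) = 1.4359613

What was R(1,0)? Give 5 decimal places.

1.52937

From R(1,1) = (4·R(1,0) − R(0,0))/3, solve for R(1,0):
4·R(1,0) = 3·1.4359613 + 1.8095793 = 6.1174632
R(1,0) = 1.5293658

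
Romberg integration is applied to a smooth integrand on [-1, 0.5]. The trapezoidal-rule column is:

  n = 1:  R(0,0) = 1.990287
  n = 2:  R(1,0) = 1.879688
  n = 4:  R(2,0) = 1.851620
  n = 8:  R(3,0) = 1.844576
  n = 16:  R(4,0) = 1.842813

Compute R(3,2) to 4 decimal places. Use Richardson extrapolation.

1.8422

Richardson extrapolation on the trapezoidal column (denominator 4−1=3):
R(2,1) = 1.851620 + (1.851620 − 1.879688)/3 = 1.842264
R(3,1) = (4·1.844576 − 1.851620) / 3 = 1.842228
R(3,2) = (16·1.842228 − 1.842264) / 15 = 1.842226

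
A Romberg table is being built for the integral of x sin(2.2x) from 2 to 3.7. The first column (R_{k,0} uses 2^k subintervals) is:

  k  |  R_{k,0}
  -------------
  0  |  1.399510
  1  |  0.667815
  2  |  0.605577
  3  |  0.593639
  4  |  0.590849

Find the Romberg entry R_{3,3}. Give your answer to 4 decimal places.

Richardson extrapolation on the trapezoidal column (denominator 4−1=3):
R_{1,1} = 0.667815 + (0.667815 − 1.399510)/3 = 0.423917
R_{2,1} = (4·0.605577 − 0.667815) / 3 = 0.584831
R_{3,1} = 0.593639 + (0.593639 − 0.605577)/3 = 0.589660
R_{2,2} = 0.584831 + (0.584831 − 0.423917)/15 = 0.595559
R_{3,2} = (16·0.589660 − 0.584831) / 15 = 0.589982
R_{3,3} = 0.589982 + (0.589982 − 0.595559)/63 = 0.589893

0.5899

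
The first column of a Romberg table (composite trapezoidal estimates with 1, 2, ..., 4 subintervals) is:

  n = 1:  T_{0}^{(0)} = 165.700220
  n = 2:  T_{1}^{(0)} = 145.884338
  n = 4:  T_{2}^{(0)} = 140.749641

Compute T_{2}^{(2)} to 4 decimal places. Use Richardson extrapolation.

T_{1}^{(1)} = 145.884338 + (145.884338 − 165.700220)/3 = 139.279044
T_{2}^{(1)} = (4·140.749641 − 145.884338) / 3 = 139.038075
T_{2}^{(2)} = 139.038075 + (139.038075 − 139.279044)/15 = 139.022010

139.0220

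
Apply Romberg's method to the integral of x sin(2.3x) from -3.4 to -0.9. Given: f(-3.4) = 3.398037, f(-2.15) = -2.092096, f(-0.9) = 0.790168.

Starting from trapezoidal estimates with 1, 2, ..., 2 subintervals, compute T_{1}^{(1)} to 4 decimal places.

T_{0}^{(0)} (trapezoid, 1 panel, h=2.5000): 5.235256
T_{1}^{(0)} (trapezoid, 2 panels, h=1.2500): 0.002508
T_{1}^{(1)} = 0.002508 + (0.002508 − 5.235256)/3 = -1.741741

-1.7417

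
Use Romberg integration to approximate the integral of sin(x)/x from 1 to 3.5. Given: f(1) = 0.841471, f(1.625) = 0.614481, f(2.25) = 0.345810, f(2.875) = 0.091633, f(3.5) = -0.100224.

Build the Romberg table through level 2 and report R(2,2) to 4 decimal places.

R(0,0) (trapezoid, 1 panel, h=2.5000): 0.926559
R(1,0) (trapezoid, 2 panels, h=1.2500): 0.895542
R(2,0) (trapezoid, 4 panels, h=0.6250): 0.889092
R(1,1) = 0.895542 + (0.895542 − 0.926559)/3 = 0.885203
R(2,1) = 0.889092 + (0.889092 − 0.895542)/3 = 0.886942
R(2,2) = 0.886942 + (0.886942 − 0.885203)/15 = 0.887058

0.8871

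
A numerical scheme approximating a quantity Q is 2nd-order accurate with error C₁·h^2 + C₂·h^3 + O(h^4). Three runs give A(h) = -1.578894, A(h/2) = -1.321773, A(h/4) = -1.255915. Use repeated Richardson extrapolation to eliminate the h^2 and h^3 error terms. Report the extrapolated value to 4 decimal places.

First eliminate the h^2 term (factor 2^2 = 4):
  B₁ = (4·(-1.321773) − (-1.578894))/3 = -1.236066
  B₂ = (4·(-1.255915) − (-1.321773))/3 = -1.233962
Then eliminate the h^3 term (factor 2^3 = 8):
  (8·(-1.233962) − (-1.236066))/7 = -1.233661

-1.2337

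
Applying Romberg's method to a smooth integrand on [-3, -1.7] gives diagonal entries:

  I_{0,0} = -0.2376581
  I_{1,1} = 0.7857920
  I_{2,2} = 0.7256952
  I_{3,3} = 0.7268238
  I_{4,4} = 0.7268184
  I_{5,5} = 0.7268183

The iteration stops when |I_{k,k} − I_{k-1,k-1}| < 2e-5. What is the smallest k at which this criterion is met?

k = 4

|I_{1,1} − I_{0,0}| = 1.0234501 ≥ 2e-5
|I_{2,2} − I_{1,1}| = 0.0600968 ≥ 2e-5
|I_{3,3} − I_{2,2}| = 0.0011286 ≥ 2e-5
|I_{4,4} − I_{3,3}| = 0.0000054 < 2e-5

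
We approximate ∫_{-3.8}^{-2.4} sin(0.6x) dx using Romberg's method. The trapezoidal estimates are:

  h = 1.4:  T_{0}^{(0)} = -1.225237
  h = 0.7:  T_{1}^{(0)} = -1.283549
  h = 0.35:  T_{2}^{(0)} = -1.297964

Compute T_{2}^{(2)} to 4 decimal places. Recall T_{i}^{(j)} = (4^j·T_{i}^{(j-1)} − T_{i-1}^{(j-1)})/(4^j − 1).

Richardson extrapolation on the trapezoidal column (denominator 4−1=3):
T_{1}^{(1)} = -1.283549 + (-1.283549 − (-1.225237))/3 = -1.302986
T_{2}^{(1)} = -1.297964 + (-1.297964 − (-1.283549))/3 = -1.302769
T_{2}^{(2)} = -1.302769 + (-1.302769 − (-1.302986))/15 = -1.302755
(Column j=1 coincides with Simpson's rule on the same nodes.)

-1.3028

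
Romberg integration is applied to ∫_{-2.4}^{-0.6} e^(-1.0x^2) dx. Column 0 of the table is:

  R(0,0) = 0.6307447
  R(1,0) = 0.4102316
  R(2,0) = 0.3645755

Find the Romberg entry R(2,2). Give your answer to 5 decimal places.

0.35020

R(1,1) = 0.4102316 + (0.4102316 − 0.6307447)/3 = 0.3367272
R(2,1) = 0.3645755 + (0.3645755 − 0.4102316)/3 = 0.3493568
R(2,2) = (16·0.3493568 − 0.3367272) / 15 = 0.3501988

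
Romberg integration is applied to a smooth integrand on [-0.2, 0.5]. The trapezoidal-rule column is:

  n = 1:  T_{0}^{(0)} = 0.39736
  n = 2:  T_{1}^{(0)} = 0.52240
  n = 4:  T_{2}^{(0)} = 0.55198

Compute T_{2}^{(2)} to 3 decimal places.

0.562

T_{1}^{(1)} = 0.52240 + (0.52240 − 0.39736)/3 = 0.56408
T_{2}^{(1)} = (4·0.55198 − 0.52240) / 3 = 0.56184
T_{2}^{(2)} = 0.56184 + (0.56184 − 0.56408)/15 = 0.56169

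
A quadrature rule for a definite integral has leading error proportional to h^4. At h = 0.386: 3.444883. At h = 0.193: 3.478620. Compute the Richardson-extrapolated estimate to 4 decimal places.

The leading error scales as h^4; refining by a factor of 2 reduces it by 2^4 = 16.
Extrapolated value = (16·A(h/2) − A(h)) / (16 − 1)
= (16·3.478620 − 3.444883) / 15
= 52.213037 / 15 = 3.480869

3.4809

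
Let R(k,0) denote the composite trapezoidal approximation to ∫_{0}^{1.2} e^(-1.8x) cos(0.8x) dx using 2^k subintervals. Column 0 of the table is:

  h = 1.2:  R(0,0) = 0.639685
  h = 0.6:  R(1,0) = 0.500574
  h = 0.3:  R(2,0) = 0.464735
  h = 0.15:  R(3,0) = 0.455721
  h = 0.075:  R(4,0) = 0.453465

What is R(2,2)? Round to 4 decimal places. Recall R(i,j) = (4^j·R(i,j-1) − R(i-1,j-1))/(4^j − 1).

R(1,1) = (4·0.500574 − 0.639685) / 3 = 0.454204
R(2,1) = 0.464735 + (0.464735 − 0.500574)/3 = 0.452789
R(2,2) = (16·0.452789 − 0.454204) / 15 = 0.452695
(Column j=1 coincides with Simpson's rule on the same nodes.)

0.4527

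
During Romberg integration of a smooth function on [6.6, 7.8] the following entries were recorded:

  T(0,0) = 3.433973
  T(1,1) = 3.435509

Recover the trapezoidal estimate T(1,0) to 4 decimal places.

3.4351

From T(1,1) = (4·T(1,0) − T(0,0))/3, solve for T(1,0):
4·T(1,0) = 3·3.435509 + 3.433973 = 13.740500
T(1,0) = 3.435125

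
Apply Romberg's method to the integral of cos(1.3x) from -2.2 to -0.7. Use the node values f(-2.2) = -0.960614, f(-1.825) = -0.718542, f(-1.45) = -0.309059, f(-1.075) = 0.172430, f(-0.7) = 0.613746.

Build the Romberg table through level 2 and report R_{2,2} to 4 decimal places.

R_{0,0} (trapezoid, 1 panel, h=1.5000): -0.260151
R_{1,0} (trapezoid, 2 panels, h=0.7500): -0.361870
R_{2,0} (trapezoid, 4 panels, h=0.3750): -0.385727
R_{1,1} = -0.361870 + (-0.361870 − (-0.260151))/3 = -0.395776
R_{2,1} = -0.385727 + (-0.385727 − (-0.361870))/3 = -0.393679
R_{2,2} = -0.393679 + (-0.393679 − (-0.395776))/15 = -0.393539

-0.3935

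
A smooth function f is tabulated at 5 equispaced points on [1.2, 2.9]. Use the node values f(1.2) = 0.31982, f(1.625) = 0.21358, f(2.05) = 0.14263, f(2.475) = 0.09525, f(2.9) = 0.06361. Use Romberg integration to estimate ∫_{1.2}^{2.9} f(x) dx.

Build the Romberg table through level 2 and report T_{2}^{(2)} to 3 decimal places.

0.270

T_{0}^{(0)} (trapezoid, 1 panel, h=1.7000): 0.32592
T_{1}^{(0)} (trapezoid, 2 panels, h=0.8500): 0.28419
T_{2}^{(0)} (trapezoid, 4 panels, h=0.4250): 0.27335
T_{1}^{(1)} = 0.28419 + (0.28419 − 0.32592)/3 = 0.27028
T_{2}^{(1)} = 0.27335 + (0.27335 − 0.28419)/3 = 0.26974
T_{2}^{(2)} = 0.26974 + (0.26974 − 0.27028)/15 = 0.26970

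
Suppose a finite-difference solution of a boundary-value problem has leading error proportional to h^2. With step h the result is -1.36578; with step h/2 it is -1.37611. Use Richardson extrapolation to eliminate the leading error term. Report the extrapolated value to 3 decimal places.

Extrapolated value = (4·A(h/2) − A(h)) / (4 − 1)
= (4·(-1.37611) − (-1.36578)) / 3
= -4.13866 / 3 = -1.37955

-1.380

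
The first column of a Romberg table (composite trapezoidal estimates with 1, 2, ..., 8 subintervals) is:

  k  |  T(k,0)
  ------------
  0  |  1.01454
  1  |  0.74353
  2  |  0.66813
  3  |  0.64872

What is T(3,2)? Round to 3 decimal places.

Richardson extrapolation on the trapezoidal column (denominator 4−1=3):
T(2,1) = (4·0.66813 − 0.74353) / 3 = 0.64300
T(3,1) = 0.64872 + (0.64872 − 0.66813)/3 = 0.64225
T(3,2) = (16·0.64225 − 0.64300) / 15 = 0.64220
(Column j=1 coincides with Simpson's rule on the same nodes.)

0.642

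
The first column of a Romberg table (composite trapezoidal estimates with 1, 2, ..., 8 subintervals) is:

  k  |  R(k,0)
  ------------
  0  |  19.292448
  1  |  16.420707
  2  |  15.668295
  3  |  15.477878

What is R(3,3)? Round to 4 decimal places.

Richardson extrapolation on the trapezoidal column (denominator 4−1=3):
R(1,1) = 16.420707 + (16.420707 − 19.292448)/3 = 15.463460
R(2,1) = (4·15.668295 − 16.420707) / 3 = 15.417491
R(3,1) = 15.477878 + (15.477878 − 15.668295)/3 = 15.414406
R(2,2) = (16·15.417491 − 15.463460) / 15 = 15.414426
R(3,2) = 15.414406 + (15.414406 − 15.417491)/15 = 15.414200
R(3,3) = (64·15.414200 − 15.414426) / 63 = 15.414196

15.4142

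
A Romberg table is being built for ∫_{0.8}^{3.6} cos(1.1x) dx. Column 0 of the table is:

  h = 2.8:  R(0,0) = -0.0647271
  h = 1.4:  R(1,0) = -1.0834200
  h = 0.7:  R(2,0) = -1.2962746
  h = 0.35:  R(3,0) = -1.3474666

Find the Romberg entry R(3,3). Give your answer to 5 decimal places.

-1.36436

R(1,1) = -1.0834200 + (-1.0834200 − (-0.0647271))/3 = -1.4229843
R(2,1) = -1.2962746 + (-1.2962746 − (-1.0834200))/3 = -1.3672261
R(3,1) = -1.3474666 + (-1.3474666 − (-1.2962746))/3 = -1.3645306
R(2,2) = (16·(-1.3672261) − (-1.4229843)) / 15 = -1.3635089
R(3,2) = (16·(-1.3645306) − (-1.3672261)) / 15 = -1.3643509
R(3,3) = -1.3643509 + (-1.3643509 − (-1.3635089))/63 = -1.3643643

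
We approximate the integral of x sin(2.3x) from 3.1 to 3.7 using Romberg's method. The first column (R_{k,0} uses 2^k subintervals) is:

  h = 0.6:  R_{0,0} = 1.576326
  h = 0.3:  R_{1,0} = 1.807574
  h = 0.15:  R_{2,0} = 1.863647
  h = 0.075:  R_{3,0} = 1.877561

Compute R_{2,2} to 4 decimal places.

1.8822

Richardson extrapolation on the trapezoidal column (denominator 4−1=3):
R_{1,1} = (4·1.807574 − 1.576326) / 3 = 1.884657
R_{2,1} = 1.863647 + (1.863647 − 1.807574)/3 = 1.882338
R_{2,2} = (16·1.882338 − 1.884657) / 15 = 1.882183
(Column j=1 coincides with Simpson's rule on the same nodes.)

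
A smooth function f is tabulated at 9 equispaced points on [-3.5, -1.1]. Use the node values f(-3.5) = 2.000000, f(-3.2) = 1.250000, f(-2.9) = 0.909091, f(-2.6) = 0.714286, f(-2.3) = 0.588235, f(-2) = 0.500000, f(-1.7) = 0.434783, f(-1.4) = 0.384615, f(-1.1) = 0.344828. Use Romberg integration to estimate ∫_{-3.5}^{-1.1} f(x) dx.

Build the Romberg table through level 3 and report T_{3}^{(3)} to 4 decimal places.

1.7590

T_{0}^{(0)} (trapezoid, 1 panel, h=2.4000): 2.813794
T_{1}^{(0)} (trapezoid, 2 panels, h=1.2000): 2.112779
T_{2}^{(0)} (trapezoid, 4 panels, h=0.6000): 1.862714
T_{3}^{(0)} (trapezoid, 8 panels, h=0.3000): 1.786027
T_{1}^{(1)} = 2.112779 + (2.112779 − 2.813794)/3 = 1.879107
T_{2}^{(1)} = 1.862714 + (1.862714 − 2.112779)/3 = 1.779359
T_{3}^{(1)} = 1.786027 + (1.786027 − 1.862714)/3 = 1.760465
T_{2}^{(2)} = 1.779359 + (1.779359 − 1.879107)/15 = 1.772709
T_{3}^{(2)} = 1.760465 + (1.760465 − 1.779359)/15 = 1.759205
T_{3}^{(3)} = 1.759205 + (1.759205 − 1.772709)/63 = 1.758991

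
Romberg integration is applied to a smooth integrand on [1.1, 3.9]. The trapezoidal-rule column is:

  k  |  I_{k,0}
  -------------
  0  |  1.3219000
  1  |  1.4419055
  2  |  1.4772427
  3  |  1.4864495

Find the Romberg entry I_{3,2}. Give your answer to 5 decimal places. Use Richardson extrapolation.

1.48955

Richardson extrapolation on the trapezoidal column (denominator 4−1=3):
I_{2,1} = (4·1.4772427 − 1.4419055) / 3 = 1.4890218
I_{3,1} = 1.4864495 + (1.4864495 − 1.4772427)/3 = 1.4895184
I_{3,2} = 1.4895184 + (1.4895184 − 1.4890218)/15 = 1.4895515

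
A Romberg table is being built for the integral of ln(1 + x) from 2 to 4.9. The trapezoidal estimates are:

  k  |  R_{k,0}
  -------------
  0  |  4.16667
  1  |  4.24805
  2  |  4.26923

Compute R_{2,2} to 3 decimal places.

Richardson extrapolation on the trapezoidal column (denominator 4−1=3):
R_{1,1} = (4·4.24805 − 4.16667) / 3 = 4.27518
R_{2,1} = 4.26923 + (4.26923 − 4.24805)/3 = 4.27629
R_{2,2} = (16·4.27629 − 4.27518) / 15 = 4.27636
(Column j=1 coincides with Simpson's rule on the same nodes.)

4.276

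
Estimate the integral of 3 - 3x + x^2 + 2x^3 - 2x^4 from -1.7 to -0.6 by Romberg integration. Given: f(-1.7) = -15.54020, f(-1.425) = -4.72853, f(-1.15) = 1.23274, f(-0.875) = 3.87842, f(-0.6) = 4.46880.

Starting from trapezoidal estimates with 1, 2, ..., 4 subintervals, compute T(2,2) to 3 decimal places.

T(0,0) (trapezoid, 1 panel, h=1.1000): -6.08927
T(1,0) (trapezoid, 2 panels, h=0.5500): -2.36663
T(2,0) (trapezoid, 4 panels, h=0.2750): -1.41709
T(1,1) = -2.36663 + (-2.36663 − (-6.08927))/3 = -1.12575
T(2,1) = -1.41709 + (-1.41709 − (-2.36663))/3 = -1.10058
T(2,2) = -1.10058 + (-1.10058 − (-1.12575))/15 = -1.09890

-1.099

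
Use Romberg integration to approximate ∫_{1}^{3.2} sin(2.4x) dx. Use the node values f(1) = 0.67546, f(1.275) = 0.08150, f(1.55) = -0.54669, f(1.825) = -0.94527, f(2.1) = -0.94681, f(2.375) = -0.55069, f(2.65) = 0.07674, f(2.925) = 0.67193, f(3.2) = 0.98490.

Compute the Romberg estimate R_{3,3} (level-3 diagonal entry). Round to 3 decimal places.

R_{0,0} (trapezoid, 1 panel, h=2.2000): 1.82640
R_{1,0} (trapezoid, 2 panels, h=1.1000): -0.12829
R_{2,0} (trapezoid, 4 panels, h=0.5500): -0.32262
R_{3,0} (trapezoid, 8 panels, h=0.2750): -0.36551
R_{1,1} = -0.12829 + (-0.12829 − 1.82640)/3 = -0.77985
R_{2,1} = -0.32262 + (-0.32262 − (-0.12829))/3 = -0.38740
R_{3,1} = -0.36551 + (-0.36551 − (-0.32262))/3 = -0.37981
R_{2,2} = -0.38740 + (-0.38740 − (-0.77985))/15 = -0.36124
R_{3,2} = -0.37981 + (-0.37981 − (-0.38740))/15 = -0.37930
R_{3,3} = -0.37930 + (-0.37930 − (-0.36124))/63 = -0.37959

-0.380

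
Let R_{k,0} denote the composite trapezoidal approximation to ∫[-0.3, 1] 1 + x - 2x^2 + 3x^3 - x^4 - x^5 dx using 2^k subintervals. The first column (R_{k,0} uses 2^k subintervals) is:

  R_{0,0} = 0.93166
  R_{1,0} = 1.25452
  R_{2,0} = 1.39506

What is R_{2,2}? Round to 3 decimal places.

Richardson extrapolation on the trapezoidal column (denominator 4−1=3):
R_{1,1} = 1.25452 + (1.25452 − 0.93166)/3 = 1.36214
R_{2,1} = 1.39506 + (1.39506 − 1.25452)/3 = 1.44191
R_{2,2} = 1.44191 + (1.44191 − 1.36214)/15 = 1.44723

1.447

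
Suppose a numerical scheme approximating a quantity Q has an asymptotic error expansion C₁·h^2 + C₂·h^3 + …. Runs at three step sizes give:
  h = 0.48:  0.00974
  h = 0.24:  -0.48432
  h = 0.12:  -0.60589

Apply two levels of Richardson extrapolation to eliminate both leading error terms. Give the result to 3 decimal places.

First eliminate the h^2 term (factor 2^2 = 4):
  B₁ = (4·(-0.48432) − 0.00974)/3 = -0.64901
  B₂ = (4·(-0.60589) − (-0.48432))/3 = -0.64641
Then eliminate the h^3 term (factor 2^3 = 8):
  (8·(-0.64641) − (-0.64901))/7 = -0.64604

-0.646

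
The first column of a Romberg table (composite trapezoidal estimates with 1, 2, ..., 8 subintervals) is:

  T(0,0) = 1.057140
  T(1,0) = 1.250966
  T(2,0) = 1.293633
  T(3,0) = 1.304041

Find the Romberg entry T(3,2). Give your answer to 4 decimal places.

Richardson extrapolation on the trapezoidal column (denominator 4−1=3):
T(2,1) = 1.293633 + (1.293633 − 1.250966)/3 = 1.307855
T(3,1) = (4·1.304041 − 1.293633) / 3 = 1.307510
T(3,2) = 1.307510 + (1.307510 − 1.307855)/15 = 1.307487

1.3075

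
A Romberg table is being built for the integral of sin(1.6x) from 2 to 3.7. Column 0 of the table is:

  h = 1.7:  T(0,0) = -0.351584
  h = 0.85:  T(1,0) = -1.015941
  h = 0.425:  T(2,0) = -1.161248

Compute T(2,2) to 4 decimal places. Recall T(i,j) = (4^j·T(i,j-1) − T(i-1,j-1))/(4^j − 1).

T(1,1) = -1.015941 + (-1.015941 − (-0.351584))/3 = -1.237393
T(2,1) = (4·(-1.161248) − (-1.015941)) / 3 = -1.209684
T(2,2) = -1.209684 + (-1.209684 − (-1.237393))/15 = -1.207837

-1.2078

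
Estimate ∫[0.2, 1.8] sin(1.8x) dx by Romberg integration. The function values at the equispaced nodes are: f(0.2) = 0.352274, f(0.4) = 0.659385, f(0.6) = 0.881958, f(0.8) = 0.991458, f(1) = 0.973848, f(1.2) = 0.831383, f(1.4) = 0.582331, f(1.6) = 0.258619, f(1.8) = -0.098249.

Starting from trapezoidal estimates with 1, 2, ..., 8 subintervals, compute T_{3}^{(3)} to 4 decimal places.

1.0728

T_{0}^{(0)} (trapezoid, 1 panel, h=1.6000): 0.203220
T_{1}^{(0)} (trapezoid, 2 panels, h=0.8000): 0.880688
T_{2}^{(0)} (trapezoid, 4 panels, h=0.4000): 1.026060
T_{3}^{(0)} (trapezoid, 8 panels, h=0.2000): 1.061199
T_{1}^{(1)} = 0.880688 + (0.880688 − 0.203220)/3 = 1.106511
T_{2}^{(1)} = 1.026060 + (1.026060 − 0.880688)/3 = 1.074517
T_{3}^{(1)} = 1.061199 + (1.061199 − 1.026060)/3 = 1.072912
T_{2}^{(2)} = 1.074517 + (1.074517 − 1.106511)/15 = 1.072384
T_{3}^{(2)} = 1.072912 + (1.072912 − 1.074517)/15 = 1.072805
T_{3}^{(3)} = 1.072805 + (1.072805 − 1.072384)/63 = 1.072812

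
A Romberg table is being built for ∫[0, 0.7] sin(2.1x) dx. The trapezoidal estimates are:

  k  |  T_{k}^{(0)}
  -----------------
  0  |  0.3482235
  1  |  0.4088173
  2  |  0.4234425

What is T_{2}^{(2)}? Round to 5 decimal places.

Richardson extrapolation on the trapezoidal column (denominator 4−1=3):
T_{1}^{(1)} = (4·0.4088173 − 0.3482235) / 3 = 0.4290152
T_{2}^{(1)} = 0.4234425 + (0.4234425 − 0.4088173)/3 = 0.4283176
T_{2}^{(2)} = (16·0.4283176 − 0.4290152) / 15 = 0.4282711

0.42827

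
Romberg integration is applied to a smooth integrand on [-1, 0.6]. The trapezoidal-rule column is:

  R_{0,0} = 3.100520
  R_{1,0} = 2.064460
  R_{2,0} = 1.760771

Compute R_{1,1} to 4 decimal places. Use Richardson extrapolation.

Richardson extrapolation on the trapezoidal column (denominator 4−1=3):
R_{1,1} = (4·2.064460 − 3.100520) / 3 = 1.719107

1.7191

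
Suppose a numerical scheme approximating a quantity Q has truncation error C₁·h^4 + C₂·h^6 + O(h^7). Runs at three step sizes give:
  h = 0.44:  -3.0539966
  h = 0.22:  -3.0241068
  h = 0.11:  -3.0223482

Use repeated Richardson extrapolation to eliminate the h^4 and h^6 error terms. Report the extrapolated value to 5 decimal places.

-3.02223

First eliminate the h^4 term (factor 2^4 = 16):
  B₁ = (16·(-3.0241068) − (-3.0539966))/15 = -3.0221141
  B₂ = (16·(-3.0223482) − (-3.0241068))/15 = -3.0222310
Then eliminate the h^6 term (factor 2^6 = 64):
  (64·(-3.0222310) − (-3.0221141))/63 = -3.0222329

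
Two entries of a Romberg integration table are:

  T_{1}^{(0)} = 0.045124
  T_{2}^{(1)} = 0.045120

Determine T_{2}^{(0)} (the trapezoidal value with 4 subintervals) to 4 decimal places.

From T_{2}^{(1)} = (4·T_{2}^{(0)} − T_{1}^{(0)})/3, solve for T_{2}^{(0)}:
4·T_{2}^{(0)} = 3·0.045120 + 0.045124 = 0.180484
T_{2}^{(0)} = 0.045121

0.0451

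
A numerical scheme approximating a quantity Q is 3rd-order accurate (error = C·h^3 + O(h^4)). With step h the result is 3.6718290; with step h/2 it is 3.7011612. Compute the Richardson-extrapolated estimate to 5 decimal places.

3.70535

The leading error scales as h^3; refining by a factor of 2 reduces it by 2^3 = 8.
Extrapolated value = (8·A(h/2) − A(h)) / (8 − 1)
= (8·3.7011612 − 3.6718290) / 7
= 25.9374606 / 7 = 3.7053515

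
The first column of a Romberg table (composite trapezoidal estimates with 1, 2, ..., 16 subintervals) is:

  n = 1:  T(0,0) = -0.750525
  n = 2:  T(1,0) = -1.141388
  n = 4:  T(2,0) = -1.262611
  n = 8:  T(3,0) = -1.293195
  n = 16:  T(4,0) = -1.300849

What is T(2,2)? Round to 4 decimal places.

-1.3051

T(1,1) = -1.141388 + (-1.141388 − (-0.750525))/3 = -1.271676
T(2,1) = (4·(-1.262611) − (-1.141388)) / 3 = -1.303019
T(2,2) = -1.303019 + (-1.303019 − (-1.271676))/15 = -1.305109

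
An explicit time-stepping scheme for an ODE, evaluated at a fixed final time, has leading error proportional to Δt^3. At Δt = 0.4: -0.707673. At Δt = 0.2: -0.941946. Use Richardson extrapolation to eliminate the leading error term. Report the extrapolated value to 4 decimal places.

Extrapolated value = (8·A(Δt/2) − A(Δt)) / (8 − 1)
= (8·(-0.941946) − (-0.707673)) / 7
= -6.827895 / 7 = -0.975414

-0.9754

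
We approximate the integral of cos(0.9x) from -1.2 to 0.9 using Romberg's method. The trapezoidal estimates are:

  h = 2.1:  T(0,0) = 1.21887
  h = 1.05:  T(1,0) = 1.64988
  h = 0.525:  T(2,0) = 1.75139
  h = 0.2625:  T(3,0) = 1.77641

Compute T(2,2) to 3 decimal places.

Richardson extrapolation on the trapezoidal column (denominator 4−1=3):
T(1,1) = 1.64988 + (1.64988 − 1.21887)/3 = 1.79355
T(2,1) = (4·1.75139 − 1.64988) / 3 = 1.78523
T(2,2) = (16·1.78523 − 1.79355) / 15 = 1.78468
(Column j=1 coincides with Simpson's rule on the same nodes.)

1.785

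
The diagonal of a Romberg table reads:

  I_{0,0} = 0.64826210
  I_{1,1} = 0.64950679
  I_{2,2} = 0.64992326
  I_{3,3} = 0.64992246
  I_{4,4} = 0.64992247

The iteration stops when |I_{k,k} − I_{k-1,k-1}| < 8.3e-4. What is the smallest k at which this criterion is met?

k = 2

|I_{1,1} − I_{0,0}| = 0.00124469 ≥ 8.3e-4
|I_{2,2} − I_{1,1}| = 0.00041647 < 8.3e-4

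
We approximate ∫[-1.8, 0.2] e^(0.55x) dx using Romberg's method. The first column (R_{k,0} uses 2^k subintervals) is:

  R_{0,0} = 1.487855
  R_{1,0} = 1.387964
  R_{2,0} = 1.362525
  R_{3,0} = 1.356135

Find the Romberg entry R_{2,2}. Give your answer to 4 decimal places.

1.3540

Richardson extrapolation on the trapezoidal column (denominator 4−1=3):
R_{1,1} = (4·1.387964 − 1.487855) / 3 = 1.354667
R_{2,1} = 1.362525 + (1.362525 − 1.387964)/3 = 1.354045
R_{2,2} = 1.354045 + (1.354045 − 1.354667)/15 = 1.354004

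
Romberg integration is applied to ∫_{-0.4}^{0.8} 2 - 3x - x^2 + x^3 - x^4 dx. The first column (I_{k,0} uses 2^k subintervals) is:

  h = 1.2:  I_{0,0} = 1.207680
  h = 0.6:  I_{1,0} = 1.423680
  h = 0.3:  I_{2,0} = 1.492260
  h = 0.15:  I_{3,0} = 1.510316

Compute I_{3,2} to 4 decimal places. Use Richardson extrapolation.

I_{2,1} = 1.492260 + (1.492260 − 1.423680)/3 = 1.515120
I_{3,1} = (4·1.510316 − 1.492260) / 3 = 1.516335
I_{3,2} = (16·1.516335 − 1.515120) / 15 = 1.516416

1.5164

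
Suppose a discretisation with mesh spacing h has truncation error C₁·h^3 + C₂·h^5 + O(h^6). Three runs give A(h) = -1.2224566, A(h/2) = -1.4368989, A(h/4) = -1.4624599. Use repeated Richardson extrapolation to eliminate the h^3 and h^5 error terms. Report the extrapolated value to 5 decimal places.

-1.46607

First eliminate the h^3 term (factor 2^3 = 8):
  B₁ = (8·(-1.4368989) − (-1.2224566))/7 = -1.4675335
  B₂ = (8·(-1.4624599) − (-1.4368989))/7 = -1.4661115
Then eliminate the h^5 term (factor 2^5 = 32):
  (32·(-1.4661115) − (-1.4675335))/31 = -1.4660656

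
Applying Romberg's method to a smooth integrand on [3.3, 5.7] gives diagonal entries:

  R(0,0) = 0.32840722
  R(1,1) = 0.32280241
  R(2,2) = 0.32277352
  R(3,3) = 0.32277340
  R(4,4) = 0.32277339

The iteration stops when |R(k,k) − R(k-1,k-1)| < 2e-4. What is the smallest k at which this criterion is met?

k = 2

|R(1,1) − R(0,0)| = 0.00560481 ≥ 2e-4
|R(2,2) − R(1,1)| = 0.00002889 < 2e-4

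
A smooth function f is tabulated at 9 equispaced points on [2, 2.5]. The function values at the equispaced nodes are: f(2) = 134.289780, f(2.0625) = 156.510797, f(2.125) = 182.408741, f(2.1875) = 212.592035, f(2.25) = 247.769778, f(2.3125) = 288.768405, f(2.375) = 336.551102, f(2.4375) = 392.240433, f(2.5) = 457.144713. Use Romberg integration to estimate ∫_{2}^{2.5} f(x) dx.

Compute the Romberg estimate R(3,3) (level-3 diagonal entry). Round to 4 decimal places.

131.7775

R(0,0) (trapezoid, 1 panel, h=0.5000): 147.858623
R(1,0) (trapezoid, 2 panels, h=0.2500): 135.871756
R(2,0) (trapezoid, 4 panels, h=0.1250): 132.805858
R(3,0) (trapezoid, 8 panels, h=0.0625): 132.034909
R(1,1) = 135.871756 + (135.871756 − 147.858623)/3 = 131.876134
R(2,1) = 132.805858 + (132.805858 − 135.871756)/3 = 131.783892
R(3,1) = 132.034909 + (132.034909 − 132.805858)/3 = 131.777926
R(2,2) = 131.783892 + (131.783892 − 131.876134)/15 = 131.777743
R(3,2) = 131.777926 + (131.777926 − 131.783892)/15 = 131.777528
R(3,3) = 131.777528 + (131.777528 − 131.777743)/63 = 131.777525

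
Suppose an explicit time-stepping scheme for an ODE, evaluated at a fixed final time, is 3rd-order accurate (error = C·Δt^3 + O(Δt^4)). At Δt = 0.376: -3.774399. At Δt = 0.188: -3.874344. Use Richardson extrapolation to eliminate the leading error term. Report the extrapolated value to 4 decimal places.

The leading error scales as Δt^3; refining by a factor of 2 reduces it by 2^3 = 8.
Extrapolated value = (8·A(Δt/2) − A(Δt)) / (8 − 1)
= (8·(-3.874344) − (-3.774399)) / 7
= -27.220353 / 7 = -3.888622

-3.8886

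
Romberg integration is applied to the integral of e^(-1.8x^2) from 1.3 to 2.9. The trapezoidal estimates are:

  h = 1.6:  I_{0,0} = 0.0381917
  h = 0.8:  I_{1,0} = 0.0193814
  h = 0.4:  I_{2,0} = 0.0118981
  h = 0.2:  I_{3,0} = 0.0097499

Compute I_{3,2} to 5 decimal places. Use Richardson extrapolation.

I_{2,1} = 0.0118981 + (0.0118981 − 0.0193814)/3 = 0.0094037
I_{3,1} = (4·0.0097499 − 0.0118981) / 3 = 0.0090338
I_{3,2} = 0.0090338 + (0.0090338 − 0.0094037)/15 = 0.0090091
(Column j=1 coincides with Simpson's rule on the same nodes.)

0.00901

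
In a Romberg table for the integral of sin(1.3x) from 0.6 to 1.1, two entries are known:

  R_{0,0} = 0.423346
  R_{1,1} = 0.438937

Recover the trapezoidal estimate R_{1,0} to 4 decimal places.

0.4350

From R_{1,1} = (4·R_{1,0} − R_{0,0})/3, solve for R_{1,0}:
4·R_{1,0} = 3·0.438937 + 0.423346 = 1.740157
R_{1,0} = 0.435039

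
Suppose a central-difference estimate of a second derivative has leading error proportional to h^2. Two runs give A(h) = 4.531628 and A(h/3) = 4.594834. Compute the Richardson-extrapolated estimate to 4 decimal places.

The leading error scales as h^2; refining by a factor of 3 reduces it by 3^2 = 9.
Extrapolated value = (9·A(h/3) − A(h)) / (9 − 1)
= (9·4.594834 − 4.531628) / 8
= 36.821878 / 8 = 4.602735

4.6027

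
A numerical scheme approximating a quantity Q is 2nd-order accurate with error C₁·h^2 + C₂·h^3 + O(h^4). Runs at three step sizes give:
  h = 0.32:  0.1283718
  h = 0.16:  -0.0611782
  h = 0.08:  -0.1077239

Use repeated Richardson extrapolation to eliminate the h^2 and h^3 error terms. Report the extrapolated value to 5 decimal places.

-0.12308

First eliminate the h^2 term (factor 2^2 = 4):
  B₁ = (4·(-0.0611782) − 0.1283718)/3 = -0.1243615
  B₂ = (4·(-0.1077239) − (-0.0611782))/3 = -0.1232391
Then eliminate the h^3 term (factor 2^3 = 8):
  (8·(-0.1232391) − (-0.1243615))/7 = -0.1230788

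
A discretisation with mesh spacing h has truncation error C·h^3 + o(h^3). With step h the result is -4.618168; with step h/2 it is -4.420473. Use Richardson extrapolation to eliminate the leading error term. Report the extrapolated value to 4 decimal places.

-4.3922

The leading error scales as h^3; refining by a factor of 2 reduces it by 2^3 = 8.
Extrapolated value = (8·A(h/2) − A(h)) / (8 − 1)
= (8·(-4.420473) − (-4.618168)) / 7
= -30.745616 / 7 = -4.392231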